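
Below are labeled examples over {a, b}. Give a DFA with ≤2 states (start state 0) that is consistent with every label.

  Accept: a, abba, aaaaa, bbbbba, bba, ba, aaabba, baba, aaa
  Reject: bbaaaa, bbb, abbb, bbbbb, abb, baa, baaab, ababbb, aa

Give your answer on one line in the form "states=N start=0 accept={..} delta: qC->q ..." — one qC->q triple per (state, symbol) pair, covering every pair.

states=2 start=0 accept={1} delta: 0a->1 0b->0 1a->0 1b->0

Fold the examples into a partial DFA from state 0: repeatedly fix the first undefined (state, symbol) met by the shortest-then-alphabetical prefix, trying targets in increasing order and rejecting any under which an Accept and a Reject string meet in one state with the same remainder; add a state when all current targets are rejected. Accepting states are where Accept strings end.
a: 0a undefined. 0a->0: no, a/aa meet in 0. Open state 1: 0a->1.
b: 0b undefined. 0b->0: ok.
aa: 1a undefined. 1a->0: ok.
ab: 1b undefined. 1b->0: ok.
All examples now run through 2 states with every (state, symbol) defined. Accept strings end in {1}, Reject strings end in {0}; accept={1}.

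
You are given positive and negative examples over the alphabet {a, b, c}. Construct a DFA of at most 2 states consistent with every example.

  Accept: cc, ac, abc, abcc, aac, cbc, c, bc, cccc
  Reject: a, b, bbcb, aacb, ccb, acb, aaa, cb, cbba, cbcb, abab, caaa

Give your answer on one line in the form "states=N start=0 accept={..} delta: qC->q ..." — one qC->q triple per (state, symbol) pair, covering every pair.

states=2 start=0 accept={1} delta: 0a->0 0b->0 0c->1 1a->0 1b->0 1c->1

State merging on the prefix tree: take the shortest (then alphabetical) example prefix whose next move is undefined and point that move at state 0, else 1, else 2, ...; a target is out if some Accept/Reject pair would then sit in one state with the same input left (inseparable). If every existing state is out, open a new one.
a: 0a undefined. 0a->0: ok.
b: 0b undefined. 0b->0: ok.
c: 0c undefined. 0c->0: no, cc/a meet in 0. Open state 1: 0c->1.
ca: 1a undefined. 1a->0: ok.
cb: 1b undefined. 1b->0: ok.
cc: 1c undefined. 1c->0: no, cc/a meet in 0. 1c->1: ok.
All examples now run through 2 states with every (state, symbol) defined. Accept strings end in {1}, Reject strings end in {0}; accept={1}.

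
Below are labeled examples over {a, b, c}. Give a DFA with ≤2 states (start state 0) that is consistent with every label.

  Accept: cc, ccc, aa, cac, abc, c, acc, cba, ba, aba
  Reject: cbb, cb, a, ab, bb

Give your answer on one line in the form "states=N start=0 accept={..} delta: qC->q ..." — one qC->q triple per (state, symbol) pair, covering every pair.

states=2 start=0 accept={0} delta: 0a->1 0b->1 0c->0 1a->0 1b->1 1c->0

Fold the examples into a partial DFA from state 0: repeatedly fix the first undefined (state, symbol) met by the shortest-then-alphabetical prefix, trying targets in increasing order and rejecting any under which an Accept and a Reject string meet in one state with the same remainder; add a state when all current targets are rejected. Accepting states are where Accept strings end.
a: 0a undefined. 0a->0: no, aa/a meet in 0. Open state 1: 0a->1.
b: 0b undefined. 0b->0: no, ba/a meet in 1. 0b->1: ok.
c: 0c undefined. 0c->0: ok.
aa: 1a undefined. 1a->0: ok.
ab: 1b undefined. 1b->0: no, cc/cbb meet in 0. 1b->1: ok.
ac: 1c undefined. 1c->0: ok.
All examples now run through 2 states with every (state, symbol) defined. Accept strings end in {0}, Reject strings end in {1}; accept={0}.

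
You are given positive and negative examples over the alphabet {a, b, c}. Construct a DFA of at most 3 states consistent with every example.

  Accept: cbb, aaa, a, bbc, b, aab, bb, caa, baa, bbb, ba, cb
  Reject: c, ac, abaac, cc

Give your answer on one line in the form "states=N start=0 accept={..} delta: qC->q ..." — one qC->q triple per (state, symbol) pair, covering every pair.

State merging on the prefix tree: take the shortest (then alphabetical) example prefix whose next move is undefined and point that move at state 0, else 1, else 2, ...; a target is out if some Accept/Reject pair would then sit in one state with the same input left (inseparable). If every existing state is out, open a new one.
a: 0a undefined. 0a->0: ok.
b: 0b undefined. 0b->0: no, bbc/c meet in 0 with "c" left. Open state 1: 0b->1.
c: 0c undefined. 0c->0: no, aaa/c meet in 0. 0c->1: no, b/c meet in 1. Open state 2: 0c->2.
ba: 1a undefined. 1a->0: ok.
bb: 1b undefined. 1b->0: no, bbc/c meet in 2. 1b->1: ok.
ca: 2a undefined. 2a->0: ok.
cb: 2b undefined. 2b->0: ok.
cc: 2c undefined. 2c->0: no, aaa/cc meet in 0. 2c->1: no, cbb/cc meet in 1. 2c->2: ok.
bbc: 1c undefined. 1c->0: ok.
All examples now run through 3 states with every (state, symbol) defined. Accept strings end in {0,1}, Reject strings end in {2}; accept={0,1}.

states=3 start=0 accept={0,1} delta: 0a->0 0b->1 0c->2 1a->0 1b->1 1c->0 2a->0 2b->0 2c->2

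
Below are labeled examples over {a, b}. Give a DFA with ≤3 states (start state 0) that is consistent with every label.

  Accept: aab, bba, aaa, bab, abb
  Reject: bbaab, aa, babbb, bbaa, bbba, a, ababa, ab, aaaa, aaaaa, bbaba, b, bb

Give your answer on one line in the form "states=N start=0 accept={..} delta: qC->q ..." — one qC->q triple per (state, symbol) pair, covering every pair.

states=3 start=0 accept={0} delta: 0a->1 0b->1 1a->2 1b->2 2a->0 2b->0

Grow the machine one transition at a time. Run the examples from 0; the earliest place one falls off (shortest prefix, ties alphabetical) gets sent to the lowest-numbered state that keeps every Accept/Reject pair distinguishable — a pair clashes when both reach the same state with identical unread suffix — and to a fresh state only if none does.
a: 0a undefined. 0a->0: no, aab/ab meet in 0 with "b" left. Open state 1: 0a->1.
b: 0b undefined. 0b->0: no, aab/bbaab meet in 1 with "ab" left. 0b->1: ok.
aa: 1a undefined. 1a->0: no, aab/a meet in 1. 1a->1: no, aab/ab meet in 1 with "b" left. Open state 2: 1a->2.
ab: 1b undefined. 1b->0: no, aab/bbaab meet in 2 with "b" left. 1b->1: no, bba/aa meet in 2. 1b->2: ok.
aaa: 2a undefined. 2a->0: ok.
aab: 2b undefined. 2b->0: ok.
All examples now run through 3 states with every (state, symbol) defined. Accept strings end in {0}, Reject strings end in {1,2}; accept={0}.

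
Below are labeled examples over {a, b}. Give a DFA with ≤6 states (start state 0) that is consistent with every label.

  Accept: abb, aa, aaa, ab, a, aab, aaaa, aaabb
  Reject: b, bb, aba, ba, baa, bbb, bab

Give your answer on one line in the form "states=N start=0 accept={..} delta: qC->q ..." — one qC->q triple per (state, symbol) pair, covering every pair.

Grow the machine one transition at a time. Run the examples from 0; the earliest place one falls off (shortest prefix, ties alphabetical) gets sent to the lowest-numbered state that keeps every Accept/Reject pair distinguishable — a pair clashes when both reach the same state with identical unread suffix — and to a fresh state only if none does.
a: 0a undefined. 0a->0: no, abb/bb meet in 0 with "bb" left. Open state 1: 0a->1.
b: 0b undefined. 0b->0: no, aa/baa meet in 1 with "a" left. 0b->1: no, abb/bbb meet in 1 with "bb" left. Open state 2: 0b->2.
aa: 1a undefined. 1a->0: no, aab/b meet in 2. 1a->1: ok.
ab: 1b undefined. 1b->0: no, abb/b meet in 2. 1b->1: no, abb/aba meet in 1. 1b->2: no, abb/bb meet in 2 with "b" left. Open state 3: 1b->3.
ba: 2a undefined. 2a->0: no, aa/baa meet in 1. 2a->1: no, aa/ba meet in 1. 2a->2: ok.
bb: 2b undefined. 2b->0: ok.
aba: 3a undefined. 3a->0: ok.
abb: 3b undefined. 3b->0: no, abb/bb meet in 0. 3b->1: ok.
All examples now run through 4 states with every (state, symbol) defined. Accept strings end in {1,3}, Reject strings end in {0,2}; accept={1,3}.

states=4 start=0 accept={1,3} delta: 0a->1 0b->2 1a->1 1b->3 2a->2 2b->0 3a->0 3b->1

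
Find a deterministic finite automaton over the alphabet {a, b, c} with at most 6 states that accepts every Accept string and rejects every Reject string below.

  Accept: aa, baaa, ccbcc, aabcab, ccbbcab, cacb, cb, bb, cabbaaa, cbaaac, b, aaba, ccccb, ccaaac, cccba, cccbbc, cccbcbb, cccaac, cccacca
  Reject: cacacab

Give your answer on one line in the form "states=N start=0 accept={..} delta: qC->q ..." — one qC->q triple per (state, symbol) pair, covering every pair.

states=5 start=0 accept={0,1,2,3} delta: 0a->0 0b->0 0c->1 1a->1 1b->0 1c->2 2a->2 2b->0 2c->3 3a->3 3b->4 3c->0 4a->0 4b->0 4c->0

Fold the examples into a partial DFA from state 0: repeatedly fix the first undefined (state, symbol) met by the shortest-then-alphabetical prefix, trying targets in increasing order and rejecting any under which an Accept and a Reject string meet in one state with the same remainder; add a state when all current targets are rejected. Accepting states are where Accept strings end.
a: 0a undefined. 0a->0: ok.
b: 0b undefined. 0b->0: ok.
c: 0c undefined. 0c->0: no, aa/cacacab meet in 0. Open state 1: 0c->1.
ca: 1a undefined. 1a->0: no, aa/cacacab meet in 0. 1a->1: ok.
cb: 1b undefined. 1b->0: ok.
cc: 1c undefined. 1c->0: no, aa/cacacab meet in 0. 1c->1: no, aa/cacacab meet in 0. Open state 2: 1c->2.
cca: 2a undefined. 2a->0: no, aa/cacacab meet in 0. 2a->1: no, aa/cacacab meet in 0. 2a->2: ok.
ccb: 2b undefined. 2b->0: ok.
ccc: 2c undefined. 2c->0: no, aa/cacacab meet in 0. 2c->1: no, aa/cacacab meet in 0. 2c->2: no, aa/cacacab meet in 0. Open state 3: 2c->3.
ccca: 3a undefined. 3a->0: no, aa/cacacab meet in 0. 3a->1: no, aa/cacacab meet in 0. 3a->2: no, aa/cacacab meet in 0. 3a->3: ok.
cccb: 3b undefined. 3b->0: no, aa/cacacab meet in 0. 3b->1: no, cbaaac/cacacab meet in 1. 3b->2: no, ccbcc/cacacab meet in 2. 3b->3: no, ccaaac/cacacab meet in 3. Open state 4: 3b->4.
cccc: 3c undefined. 3c->0: ok.
cccba: 4a undefined. 4a->0: ok.
cccbb: 4b undefined. 4b->0: ok.
cccbc: 4c undefined. 4c->0: ok.
All examples now run through 5 states with every (state, symbol) defined. Accept strings end in {0,1,2,3}, Reject strings end in {4}; accept={0,1,2,3}.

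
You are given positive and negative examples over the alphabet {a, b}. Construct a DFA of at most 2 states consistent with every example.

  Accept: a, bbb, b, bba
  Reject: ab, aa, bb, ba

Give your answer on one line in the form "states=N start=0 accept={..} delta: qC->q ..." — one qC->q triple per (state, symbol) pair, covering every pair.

State merging on the prefix tree: take the shortest (then alphabetical) example prefix whose next move is undefined and point that move at state 0, else 1, else 2, ...; a target is out if some Accept/Reject pair would then sit in one state with the same input left (inseparable). If every existing state is out, open a new one.
a: 0a undefined. 0a->0: no, a/aa meet in 0. Open state 1: 0a->1.
b: 0b undefined. 0b->0: no, a/ba meet in 1. 0b->1: ok.
aa: 1a undefined. 1a->0: ok.
ab: 1b undefined. 1b->0: ok.
All examples now run through 2 states with every (state, symbol) defined. Accept strings end in {1}, Reject strings end in {0}; accept={1}.

states=2 start=0 accept={1} delta: 0a->1 0b->1 1a->0 1b->0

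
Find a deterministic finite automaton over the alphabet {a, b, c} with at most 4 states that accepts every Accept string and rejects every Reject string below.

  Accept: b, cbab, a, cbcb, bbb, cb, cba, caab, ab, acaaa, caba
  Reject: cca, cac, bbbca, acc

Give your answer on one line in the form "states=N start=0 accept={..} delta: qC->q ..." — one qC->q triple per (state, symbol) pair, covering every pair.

states=3 start=0 accept={0} delta: 0a->0 0b->0 0c->1 1a->2 1b->0 1c->1 2a->0 2b->0 2c->1

Grow the machine one transition at a time. Run the examples from 0; the earliest place one falls off (shortest prefix, ties alphabetical) gets sent to the lowest-numbered state that keeps every Accept/Reject pair distinguishable — a pair clashes when both reach the same state with identical unread suffix — and to a fresh state only if none does.
a: 0a undefined. 0a->0: ok.
b: 0b undefined. 0b->0: ok.
c: 0c undefined. 0c->0: no, b/cca meet in 0. Open state 1: 0c->1.
ca: 1a undefined. 1a->0: no, b/bbbca meet in 0. 1a->1: no, acaaa/bbbca meet in 1. Open state 2: 1a->2.
cb: 1b undefined. 1b->0: ok.
cc: 1c undefined. 1c->0: no, b/cca meet in 0. 1c->1: ok.
caa: 2a undefined. 2a->0: ok.
cab: 2b undefined. 2b->0: ok.
cac: 2c undefined. 2c->0: no, b/cac meet in 0. 2c->1: ok.
All examples now run through 3 states with every (state, symbol) defined. Accept strings end in {0}, Reject strings end in {1,2}; accept={0}.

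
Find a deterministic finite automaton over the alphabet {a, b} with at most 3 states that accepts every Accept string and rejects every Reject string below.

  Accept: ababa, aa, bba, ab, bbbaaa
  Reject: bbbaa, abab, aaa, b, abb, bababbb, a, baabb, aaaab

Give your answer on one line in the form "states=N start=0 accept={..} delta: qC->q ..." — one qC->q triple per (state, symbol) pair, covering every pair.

State merging on the prefix tree: take the shortest (then alphabetical) example prefix whose next move is undefined and point that move at state 0, else 1, else 2, ...; a target is out if some Accept/Reject pair would then sit in one state with the same input left (inseparable). If every existing state is out, open a new one.
a: 0a undefined. 0a->0: no, aa/aaa meet in 0. Open state 1: 0a->1.
b: 0b undefined. 0b->0: no, aa/bbbaa meet in 1 with "a" left. 0b->1: ok.
aa: 1a undefined. 1a->0: ok.
ab: 1b undefined. 1b->0: no, ababa/bbbaa meet in 1. 1b->1: no, ab/bbbaa meet in 1. Open state 2: 1b->2.
aba: 2a undefined. 2a->0: ok.
abb: 2b undefined. 2b->0: no, ababa/bbbaa meet in 0. 2b->1: ok.
All examples now run through 3 states with every (state, symbol) defined. Accept strings end in {0,2}, Reject strings end in {1}; accept={0,2}.

states=3 start=0 accept={0,2} delta: 0a->1 0b->1 1a->0 1b->2 2a->0 2b->1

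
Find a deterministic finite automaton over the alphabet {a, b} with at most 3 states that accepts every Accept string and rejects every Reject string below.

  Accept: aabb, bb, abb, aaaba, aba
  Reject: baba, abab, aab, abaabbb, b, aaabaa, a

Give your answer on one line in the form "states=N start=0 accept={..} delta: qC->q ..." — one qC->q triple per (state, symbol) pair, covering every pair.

states=3 start=0 accept={2} delta: 0a->0 0b->1 1a->2 1b->2 2a->0 2b->0

Fold the examples into a partial DFA from state 0: repeatedly fix the first undefined (state, symbol) met by the shortest-then-alphabetical prefix, trying targets in increasing order and rejecting any under which an Accept and a Reject string meet in one state with the same remainder; add a state when all current targets are rejected. Accepting states are where Accept strings end.
a: 0a undefined. 0a->0: ok.
b: 0b undefined. 0b->0: no, aabb/baba meet in 0. Open state 1: 0b->1.
ba: 1a undefined. 1a->0: no, aaaba/baba meet in 0. 1a->1: no, aabb/abab meet in 1 with "b" left. Open state 2: 1a->2.
bb: 1b undefined. 1b->0: no, aabb/a meet in 0. 1b->1: no, aabb/aab meet in 1. 1b->2: ok.
bab: 2b undefined. 2b->0: ok.
abaa: 2a undefined. 2a->0: ok.
All examples now run through 3 states with every (state, symbol) defined. Accept strings end in {2}, Reject strings end in {0,1}; accept={2}.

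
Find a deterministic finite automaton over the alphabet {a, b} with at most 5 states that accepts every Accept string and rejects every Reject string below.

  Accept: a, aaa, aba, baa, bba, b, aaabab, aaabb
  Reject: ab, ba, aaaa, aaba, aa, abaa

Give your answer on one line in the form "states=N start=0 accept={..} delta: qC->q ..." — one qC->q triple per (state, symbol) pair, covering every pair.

State merging on the prefix tree: take the shortest (then alphabetical) example prefix whose next move is undefined and point that move at state 0, else 1, else 2, ...; a target is out if some Accept/Reject pair would then sit in one state with the same input left (inseparable). If every existing state is out, open a new one.
a: 0a undefined. 0a->0: no, a/aaaa meet in 0. Open state 1: 0a->1.
b: 0b undefined. 0b->0: no, a/ba meet in 1. 0b->1: ok.
aa: 1a undefined. 1a->0: ok.
ab: 1b undefined. 1b->0: no, aaabab/ab meet in 0. 1b->1: no, a/ab meet in 1. Open state 2: 1b->2.
aba: 2a undefined. 2a->0: no, a/abaa meet in 1. 2a->1: no, aaabab/ab meet in 2. 2a->2: no, aba/ab meet in 2. Open state 3: 2a->3.
abaa: 3a undefined. 3a->0: ok.
aaabb: 2b undefined. 2b->0: no, aaabb/ba meet in 0. 2b->1: ok.
aaabab: 3b undefined. 3b->0: no, aaabab/ba meet in 0. 3b->1: ok.
All examples now run through 4 states with every (state, symbol) defined. Accept strings end in {1,3}, Reject strings end in {0,2}; accept={1,3}.

states=4 start=0 accept={1,3} delta: 0a->1 0b->1 1a->0 1b->2 2a->3 2b->1 3a->0 3b->1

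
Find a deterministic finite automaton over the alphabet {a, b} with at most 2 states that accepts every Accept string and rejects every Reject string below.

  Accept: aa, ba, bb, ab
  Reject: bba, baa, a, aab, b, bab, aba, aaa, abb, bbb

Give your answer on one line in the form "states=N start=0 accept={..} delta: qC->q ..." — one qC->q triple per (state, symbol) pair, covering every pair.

State merging on the prefix tree: take the shortest (then alphabetical) example prefix whose next move is undefined and point that move at state 0, else 1, else 2, ...; a target is out if some Accept/Reject pair would then sit in one state with the same input left (inseparable). If every existing state is out, open a new one.
a: 0a undefined. 0a->0: no, aa/a meet in 0. Open state 1: 0a->1.
b: 0b undefined. 0b->0: no, aa/baa meet in 1 with "a" left. 0b->1: ok.
aa: 1a undefined. 1a->0: ok.
ab: 1b undefined. 1b->0: ok.
All examples now run through 2 states with every (state, symbol) defined. Accept strings end in {0}, Reject strings end in {1}; accept={0}.

states=2 start=0 accept={0} delta: 0a->1 0b->1 1a->0 1b->0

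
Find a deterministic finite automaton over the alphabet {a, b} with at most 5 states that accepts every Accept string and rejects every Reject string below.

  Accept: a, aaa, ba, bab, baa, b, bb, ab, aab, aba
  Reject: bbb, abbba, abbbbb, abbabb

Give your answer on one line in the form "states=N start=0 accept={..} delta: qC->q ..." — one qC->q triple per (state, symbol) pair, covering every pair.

State merging on the prefix tree: take the shortest (then alphabetical) example prefix whose next move is undefined and point that move at state 0, else 1, else 2, ...; a target is out if some Accept/Reject pair would then sit in one state with the same input left (inseparable). If every existing state is out, open a new one.
a: 0a undefined. 0a->0: ok.
b: 0b undefined. 0b->0: no, a/bbb meet in 0. Open state 1: 0b->1.
ba: 1a undefined. 1a->0: ok.
bb: 1b undefined. 1b->0: no, a/abbba meet in 0. 1b->1: no, a/abbba meet in 0. Open state 2: 1b->2.
bbb: 2b undefined. 2b->0: no, a/bbb meet in 0. 2b->1: no, a/abbba meet in 0. 2b->2: no, bb/bbb meet in 2. Open state 3: 2b->3.
abba: 2a undefined. 2a->0: no, bb/abbabb meet in 2. 2a->1: ok.
abbba: 3a undefined. 3a->0: no, a/abbba meet in 0. 3a->1: no, bab/abbba meet in 1. 3a->2: no, bb/abbba meet in 2. 3a->3: ok.
abbbb: 3b undefined. 3b->0: no, bab/abbbbb meet in 1. 3b->1: no, bb/abbbbb meet in 2. 3b->2: ok.
All examples now run through 4 states with every (state, symbol) defined. Accept strings end in {0,1,2}, Reject strings end in {3}; accept={0,1,2}.

states=4 start=0 accept={0,1,2} delta: 0a->0 0b->1 1a->0 1b->2 2a->1 2b->3 3a->3 3b->2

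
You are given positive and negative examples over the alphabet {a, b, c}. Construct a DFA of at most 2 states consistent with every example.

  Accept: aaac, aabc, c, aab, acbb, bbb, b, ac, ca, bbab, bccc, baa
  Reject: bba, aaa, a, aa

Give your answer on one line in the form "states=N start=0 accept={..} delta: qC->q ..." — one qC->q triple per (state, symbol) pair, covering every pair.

State merging on the prefix tree: take the shortest (then alphabetical) example prefix whose next move is undefined and point that move at state 0, else 1, else 2, ...; a target is out if some Accept/Reject pair would then sit in one state with the same input left (inseparable). If every existing state is out, open a new one.
a: 0a undefined. 0a->0: ok.
b: 0b undefined. 0b->0: no, aab/bba meet in 0. Open state 1: 0b->1.
c: 0c undefined. 0c->0: no, aaac/aaa meet in 0. 0c->1: ok.
ba: 1a undefined. 1a->0: no, ca/aaa meet in 0. 1a->1: ok.
bb: 1b undefined. 1b->0: ok.
bc: 1c undefined. 1c->0: no, aabc/bba meet in 0. 1c->1: ok.
All examples now run through 2 states with every (state, symbol) defined. Accept strings end in {1}, Reject strings end in {0}; accept={1}.

states=2 start=0 accept={1} delta: 0a->0 0b->1 0c->1 1a->1 1b->0 1c->1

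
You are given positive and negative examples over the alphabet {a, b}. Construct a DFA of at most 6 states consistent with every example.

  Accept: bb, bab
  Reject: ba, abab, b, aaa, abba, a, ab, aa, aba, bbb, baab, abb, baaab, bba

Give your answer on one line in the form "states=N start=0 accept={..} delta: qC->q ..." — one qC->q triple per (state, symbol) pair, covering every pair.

State merging on the prefix tree: take the shortest (then alphabetical) example prefix whose next move is undefined and point that move at state 0, else 1, else 2, ...; a target is out if some Accept/Reject pair would then sit in one state with the same input left (inseparable). If every existing state is out, open a new one.
a: 0a undefined. 0a->0: no, bb/abb meet in 0 with "bb" left. Open state 1: 0a->1.
b: 0b undefined. 0b->0: no, bb/b meet in 0. 0b->1: no, bb/ab meet in 1 with "b" left. Open state 2: 0b->2.
aa: 1a undefined. 1a->0: ok.
ab: 1b undefined. 1b->0: ok.
ba: 2a undefined. 2a->0: no, bab/b meet in 2. 2a->1: no, bab/abab meet in 0. 2a->2: no, bb/baab meet in 2 with "b" left. Open state 3: 2a->3.
bb: 2b undefined. 2b->0: no, bb/abab meet in 0. 2b->1: no, bb/aaa meet in 1. 2b->2: no, bb/b meet in 2. 2b->3: no, bb/ba meet in 3. Open state 4: 2b->4.
baa: 3a undefined. 3a->0: ok.
bab: 3b undefined. 3b->0: no, bab/abab meet in 0. 3b->1: no, bab/aaa meet in 1. 3b->2: no, bab/b meet in 2. 3b->3: no, bab/ba meet in 3. 3b->4: ok.
bba: 4a undefined. 4a->0: ok.
bbb: 4b undefined. 4b->0: ok.
All examples now run through 5 states with every (state, symbol) defined. Accept strings end in {4}, Reject strings end in {0,1,2,3}; accept={4}.

states=5 start=0 accept={4} delta: 0a->1 0b->2 1a->0 1b->0 2a->3 2b->4 3a->0 3b->4 4a->0 4b->0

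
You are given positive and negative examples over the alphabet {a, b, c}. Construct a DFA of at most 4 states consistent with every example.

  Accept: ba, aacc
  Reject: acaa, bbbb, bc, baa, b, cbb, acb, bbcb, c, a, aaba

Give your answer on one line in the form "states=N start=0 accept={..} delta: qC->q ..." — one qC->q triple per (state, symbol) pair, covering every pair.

Fold the examples into a partial DFA from state 0: repeatedly fix the first undefined (state, symbol) met by the shortest-then-alphabetical prefix, trying targets in increasing order and rejecting any under which an Accept and a Reject string meet in one state with the same remainder; add a state when all current targets are rejected. Accepting states are where Accept strings end.
a: 0a undefined. 0a->0: no, ba/aaba meet in 0 with "ba" left. Open state 1: 0a->1.
b: 0b undefined. 0b->0: no, ba/a meet in 1. 0b->1: ok.
c: 0c undefined. 0c->0: ok.
aa: 1a undefined. 1a->0: no, ba/c meet in 0. 1a->1: no, ba/baa meet in 1. Open state 2: 1a->2.
ac: 1c undefined. 1c->0: no, ba/acaa meet in 2. 1c->1: ok.
bb: 1b undefined. 1b->0: ok.
aab: 2b undefined. 2b->0: ok.
aac: 2c undefined. 2c->0: no, aacc/bbbb meet in 0. 2c->1: no, aacc/bc meet in 1. 2c->2: ok.
baa: 2a undefined. 2a->0: ok.
All examples now run through 3 states with every (state, symbol) defined. Accept strings end in {2}, Reject strings end in {0,1}; accept={2}.

states=3 start=0 accept={2} delta: 0a->1 0b->1 0c->0 1a->2 1b->0 1c->1 2a->0 2b->0 2c->2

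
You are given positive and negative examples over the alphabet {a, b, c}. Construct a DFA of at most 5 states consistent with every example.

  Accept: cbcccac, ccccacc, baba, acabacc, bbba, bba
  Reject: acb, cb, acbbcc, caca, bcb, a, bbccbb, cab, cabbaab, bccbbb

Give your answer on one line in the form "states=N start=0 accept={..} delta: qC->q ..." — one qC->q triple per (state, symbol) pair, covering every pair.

states=5 start=0 accept={1,4} delta: 0a->0 0b->1 0c->1 1a->1 1b->2 1c->3 2a->1 2b->2 2c->1 3a->0 3b->2 3c->4 4a->0 4b->0 4c->1

State merging on the prefix tree: take the shortest (then alphabetical) example prefix whose next move is undefined and point that move at state 0, else 1, else 2, ...; a target is out if some Accept/Reject pair would then sit in one state with the same input left (inseparable). If every existing state is out, open a new one.
a: 0a undefined. 0a->0: ok.
b: 0b undefined. 0b->0: no, baba/a meet in 0. Open state 1: 0b->1.
c: 0c undefined. 0c->0: no, ccccacc/caca meet in 0. 0c->1: ok.
ba: 1a undefined. 1a->0: no, baba/caca meet in 0. 1a->1: ok.
bb: 1b undefined. 1b->0: no, baba/acb meet in 0. 1b->1: no, baba/acb meet in 1. Open state 2: 1b->2.
bc: 1c undefined. 1c->0: no, ccccacc/caca meet in 0. 1c->1: no, ccccacc/caca meet in 1. 1c->2: no, baba/caca meet in 2 with "a" left. Open state 3: 1c->3.
bba: 2a undefined. 2a->0: no, baba/a meet in 0. 2a->1: ok.
bbb: 2b undefined. 2b->0: no, baba/cabbaab meet in 1. 2b->1: no, acabacc/acbbcc meet in 3 with "c" left. 2b->2: ok.
bbc: 2c undefined. 2c->0: no, baba/acbbcc meet in 1. 2c->1: ok.
bcb: 3b undefined. 3b->0: no, baba/bbccbb meet in 1. 3b->1: no, baba/bcb meet in 1. 3b->2: ok.
bcc: 3c undefined. 3c->0: no, ccccacc/a meet in 0. 3c->1: no, cbcccac/acbbcc meet in 3. 3c->2: no, cbcccac/acbbcc meet in 3. 3c->3: no, acabacc/acbbcc meet in 3. Open state 4: 3c->4.
bccb: 4b undefined. 4b->0: ok.
caca: 3a undefined. 3a->0: ok.
cccc: 4c undefined. 4c->0: no, ccccacc/acbbcc meet in 3. 4c->1: ok.
cbccca: 4a undefined. 4a->0: ok.
All examples now run through 5 states with every (state, symbol) defined. Accept strings end in {1,4}, Reject strings end in {0,2,3}; accept={1,4}.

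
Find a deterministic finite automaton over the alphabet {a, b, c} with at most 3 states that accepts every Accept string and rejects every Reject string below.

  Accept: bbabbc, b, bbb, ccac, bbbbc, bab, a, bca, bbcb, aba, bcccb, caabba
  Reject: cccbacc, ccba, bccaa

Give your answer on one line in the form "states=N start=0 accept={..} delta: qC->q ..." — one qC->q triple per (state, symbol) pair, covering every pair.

Fold the examples into a partial DFA from state 0: repeatedly fix the first undefined (state, symbol) met by the shortest-then-alphabetical prefix, trying targets in increasing order and rejecting any under which an Accept and a Reject string meet in one state with the same remainder; add a state when all current targets are rejected. Accepting states are where Accept strings end.
a: 0a undefined. 0a->0: ok.
b: 0b undefined. 0b->0: ok.
c: 0c undefined. 0c->0: no, bbabbc/cccbacc meet in 0. Open state 1: 0c->1.
ca: 1a undefined. 1a->0: ok.
cc: 1c undefined. 1c->0: no, b/ccba meet in 0. 1c->1: no, b/bccaa meet in 0. Open state 2: 1c->2.
cca: 2a undefined. 2a->0: no, b/bccaa meet in 0. 2a->1: no, b/bccaa meet in 0. 2a->2: ok.
ccb: 2b undefined. 2b->0: no, b/ccba meet in 0. 2b->1: no, b/ccba meet in 0. 2b->2: ok.
ccc: 2c undefined. 2c->0: ok.
bbcb: 1b undefined. 1b->0: ok.
All examples now run through 3 states with every (state, symbol) defined. Accept strings end in {0,1}, Reject strings end in {2}; accept={0,1}.

states=3 start=0 accept={0,1} delta: 0a->0 0b->0 0c->1 1a->0 1b->0 1c->2 2a->2 2b->2 2c->0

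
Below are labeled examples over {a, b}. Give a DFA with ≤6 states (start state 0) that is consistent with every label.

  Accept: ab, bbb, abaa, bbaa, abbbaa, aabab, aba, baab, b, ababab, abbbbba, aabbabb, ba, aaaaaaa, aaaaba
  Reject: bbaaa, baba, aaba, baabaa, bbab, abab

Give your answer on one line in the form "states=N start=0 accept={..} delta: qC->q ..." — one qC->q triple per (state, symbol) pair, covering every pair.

states=5 start=0 accept={1,2,3} delta: 0a->1 0b->1 1a->2 1b->1 2a->3 2b->4 3a->0 3b->2 4a->0 4b->0

State merging on the prefix tree: take the shortest (then alphabetical) example prefix whose next move is undefined and point that move at state 0, else 1, else 2, ...; a target is out if some Accept/Reject pair would then sit in one state with the same input left (inseparable). If every existing state is out, open a new one.
a: 0a undefined. 0a->0: no, aabab/abab meet in 0 with "bab" left. Open state 1: 0a->1.
b: 0b undefined. 0b->0: no, ab/bbab meet in 1 with "b" left. 0b->1: ok.
aa: 1a undefined. 1a->0: no, abaa/baabaa meet in 1 with "baa" left. 1a->1: no, abaa/baabaa meet in 1 with "baa" left. Open state 2: 1a->2.
ab: 1b undefined. 1b->0: no, ab/bbab meet in 0. 1b->1: ok.
aaa: 2a undefined. 2a->0: no, ab/bbaaa meet in 1. 2a->1: no, ab/baabaa meet in 1. 2a->2: no, abaa/bbaaa meet in 2. Open state 3: 2a->3.
aab: 2b undefined. 2b->0: no, ab/baba meet in 1. 2b->1: no, ab/bbab meet in 1. 2b->2: no, abaa/baba meet in 3. 2b->3: no, abaa/bbab meet in 3. Open state 4: 2b->4.
aaaa: 3a undefined. 3a->0: ok.
aaba: 4a undefined. 4a->0: ok.
aabb: 4b undefined. 4b->0: ok.
baab: 3b undefined. 3b->0: no, aba/baabaa meet in 2. 3b->1: no, abaa/baabaa meet in 3. 3b->2: ok.
All examples now run through 5 states with every (state, symbol) defined. Accept strings end in {1,2,3}, Reject strings end in {0,4}; accept={1,2,3}.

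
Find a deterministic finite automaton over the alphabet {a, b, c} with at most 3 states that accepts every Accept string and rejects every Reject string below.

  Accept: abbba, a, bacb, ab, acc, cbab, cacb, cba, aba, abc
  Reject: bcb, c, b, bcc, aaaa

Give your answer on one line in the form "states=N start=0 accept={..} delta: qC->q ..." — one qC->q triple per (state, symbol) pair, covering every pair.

Fold the examples into a partial DFA from state 0: repeatedly fix the first undefined (state, symbol) met by the shortest-then-alphabetical prefix, trying targets in increasing order and rejecting any under which an Accept and a Reject string meet in one state with the same remainder; add a state when all current targets are rejected. Accepting states are where Accept strings end.
a: 0a undefined. 0a->0: no, a/aaaa meet in 0. Open state 1: 0a->1.
b: 0b undefined. 0b->0: ok.
c: 0c undefined. 0c->0: ok.
aa: 1a undefined. 1a->0: ok.
ab: 1b undefined. 1b->0: no, ab/bcb meet in 0. 1b->1: no, abbba/bcb meet in 0. Open state 2: 1b->2.
ac: 1c undefined. 1c->0: no, bacb/bcb meet in 0. 1c->1: ok.
aba: 2a undefined. 2a->0: no, aba/bcb meet in 0. 2a->1: ok.
abb: 2b undefined. 2b->0: ok.
abc: 2c undefined. 2c->0: no, abc/bcb meet in 0. 2c->1: ok.
All examples now run through 3 states with every (state, symbol) defined. Accept strings end in {1,2}, Reject strings end in {0}; accept={1,2}.

states=3 start=0 accept={1,2} delta: 0a->1 0b->0 0c->0 1a->0 1b->2 1c->1 2a->1 2b->0 2c->1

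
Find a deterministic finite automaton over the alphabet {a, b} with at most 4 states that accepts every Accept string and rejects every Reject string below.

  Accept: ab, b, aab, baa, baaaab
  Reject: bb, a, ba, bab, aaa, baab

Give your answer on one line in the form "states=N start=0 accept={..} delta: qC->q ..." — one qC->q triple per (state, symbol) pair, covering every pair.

states=4 start=0 accept={1,3} delta: 0a->0 0b->1 1a->2 1b->0 2a->3 2b->0 3a->0 3b->0

Fold the examples into a partial DFA from state 0: repeatedly fix the first undefined (state, symbol) met by the shortest-then-alphabetical prefix, trying targets in increasing order and rejecting any under which an Accept and a Reject string meet in one state with the same remainder; add a state when all current targets are rejected. Accepting states are where Accept strings end.
a: 0a undefined. 0a->0: ok.
b: 0b undefined. 0b->0: no, ab/bb meet in 0. Open state 1: 0b->1.
ba: 1a undefined. 1a->0: no, ab/bab meet in 1. 1a->1: no, ab/ba meet in 1. Open state 2: 1a->2.
bb: 1b undefined. 1b->0: ok.
baa: 2a undefined. 2a->0: no, ab/baab meet in 1. 2a->1: no, baaaab/bb meet in 0. 2a->2: no, baa/ba meet in 2. Open state 3: 2a->3.
bab: 2b undefined. 2b->0: ok.
baaa: 3a undefined. 3a->0: ok.
baab: 3b undefined. 3b->0: ok.
All examples now run through 4 states with every (state, symbol) defined. Accept strings end in {1,3}, Reject strings end in {0,2}; accept={1,3}.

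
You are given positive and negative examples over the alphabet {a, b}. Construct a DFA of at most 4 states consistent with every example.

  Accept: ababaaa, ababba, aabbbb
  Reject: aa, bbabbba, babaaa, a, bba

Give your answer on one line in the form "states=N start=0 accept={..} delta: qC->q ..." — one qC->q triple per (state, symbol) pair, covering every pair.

states=4 start=0 accept={0,2} delta: 0a->1 0b->0 1a->1 1b->2 2a->3 2b->0 3a->2 3b->3

Grow the machine one transition at a time. Run the examples from 0; the earliest place one falls off (shortest prefix, ties alphabetical) gets sent to the lowest-numbered state that keeps every Accept/Reject pair distinguishable — a pair clashes when both reach the same state with identical unread suffix — and to a fresh state only if none does.
a: 0a undefined. 0a->0: no, ababaaa/babaaa meet in 0 with "babaaa" left. Open state 1: 0a->1.
b: 0b undefined. 0b->0: ok.
aa: 1a undefined. 1a->0: no, aabbbb/aa meet in 0. 1a->1: ok.
ab: 1b undefined. 1b->0: no, ababaaa/aa meet in 1. 1b->1: no, ababaaa/aa meet in 1. Open state 2: 1b->2.
aba: 2a undefined. 2a->0: no, ababaaa/aa meet in 1. 2a->1: no, ababaaa/aa meet in 1. 2a->2: no, ababba/bbabbba meet in 2 with "bba" left. Open state 3: 2a->3.
aabb: 2b undefined. 2b->0: ok.
abab: 3b undefined. 3b->0: no, ababaaa/aa meet in 1. 3b->1: no, ababaaa/aa meet in 1. 3b->2: no, ababaaa/babaaa meet in 3 with "aa" left. 3b->3: ok.
ababa: 3a undefined. 3a->0: no, ababaaa/aa meet in 1. 3a->1: no, ababaaa/aa meet in 1. 3a->2: ok.
All examples now run through 4 states with every (state, symbol) defined. Accept strings end in {0,2}, Reject strings end in {1,3}; accept={0,2}.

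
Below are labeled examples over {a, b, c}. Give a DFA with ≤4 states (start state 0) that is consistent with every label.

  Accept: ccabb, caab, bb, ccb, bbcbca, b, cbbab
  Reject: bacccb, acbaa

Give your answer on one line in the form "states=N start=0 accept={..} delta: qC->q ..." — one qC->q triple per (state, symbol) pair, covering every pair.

states=3 start=0 accept={0} delta: 0a->0 0b->0 0c->1 1a->0 1b->2 1c->0 2a->2 2b->0 2c->0

Fold the examples into a partial DFA from state 0: repeatedly fix the first undefined (state, symbol) met by the shortest-then-alphabetical prefix, trying targets in increasing order and rejecting any under which an Accept and a Reject string meet in one state with the same remainder; add a state when all current targets are rejected. Accepting states are where Accept strings end.
a: 0a undefined. 0a->0: ok.
b: 0b undefined. 0b->0: ok.
c: 0c undefined. 0c->0: no, ccabb/bacccb meet in 0. Open state 1: 0c->1.
ca: 1a undefined. 1a->0: ok.
cb: 1b undefined. 1b->0: no, caab/acbaa meet in 0. 1b->1: no, caab/acbaa meet in 0. Open state 2: 1b->2.
cc: 1c undefined. 1c->0: ok.
cbb: 2b undefined. 2b->0: ok.
acba: 2a undefined. 2a->0: no, ccabb/acbaa meet in 0. 2a->1: no, ccabb/acbaa meet in 0. 2a->2: ok.
bbcbc: 2c undefined. 2c->0: ok.
All examples now run through 3 states with every (state, symbol) defined. Accept strings end in {0}, Reject strings end in {2}; accept={0}.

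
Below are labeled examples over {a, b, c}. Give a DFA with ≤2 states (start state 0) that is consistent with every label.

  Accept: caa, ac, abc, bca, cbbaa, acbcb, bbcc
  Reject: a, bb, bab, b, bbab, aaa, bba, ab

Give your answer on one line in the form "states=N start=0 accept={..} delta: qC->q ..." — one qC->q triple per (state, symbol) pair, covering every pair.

states=2 start=0 accept={1} delta: 0a->0 0b->0 0c->1 1a->1 1b->1 1c->1

State merging on the prefix tree: take the shortest (then alphabetical) example prefix whose next move is undefined and point that move at state 0, else 1, else 2, ...; a target is out if some Accept/Reject pair would then sit in one state with the same input left (inseparable). If every existing state is out, open a new one.
a: 0a undefined. 0a->0: ok.
b: 0b undefined. 0b->0: ok.
c: 0c undefined. 0c->0: no, caa/a meet in 0. Open state 1: 0c->1.
ca: 1a undefined. 1a->0: no, caa/a meet in 0. 1a->1: ok.
cb: 1b undefined. 1b->0: no, cbbaa/a meet in 0. 1b->1: ok.
acbc: 1c undefined. 1c->0: no, acbcb/a meet in 0. 1c->1: ok.
All examples now run through 2 states with every (state, symbol) defined. Accept strings end in {1}, Reject strings end in {0}; accept={1}.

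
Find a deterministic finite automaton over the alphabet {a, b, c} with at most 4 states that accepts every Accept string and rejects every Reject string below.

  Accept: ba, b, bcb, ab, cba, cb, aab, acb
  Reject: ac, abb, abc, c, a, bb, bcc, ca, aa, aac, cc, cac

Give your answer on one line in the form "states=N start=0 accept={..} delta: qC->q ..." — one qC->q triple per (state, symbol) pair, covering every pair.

State merging on the prefix tree: take the shortest (then alphabetical) example prefix whose next move is undefined and point that move at state 0, else 1, else 2, ...; a target is out if some Accept/Reject pair would then sit in one state with the same input left (inseparable). If every existing state is out, open a new one.
a: 0a undefined. 0a->0: ok.
b: 0b undefined. 0b->0: no, ba/abb meet in 0. Open state 1: 0b->1.
c: 0c undefined. 0c->0: ok.
ba: 1a undefined. 1a->0: no, ba/ac meet in 0. 1a->1: ok.
bb: 1b undefined. 1b->0: ok.
bc: 1c undefined. 1c->0: ok.
All examples now run through 2 states with every (state, symbol) defined. Accept strings end in {1}, Reject strings end in {0}; accept={1}.

states=2 start=0 accept={1} delta: 0a->0 0b->1 0c->0 1a->1 1b->0 1c->0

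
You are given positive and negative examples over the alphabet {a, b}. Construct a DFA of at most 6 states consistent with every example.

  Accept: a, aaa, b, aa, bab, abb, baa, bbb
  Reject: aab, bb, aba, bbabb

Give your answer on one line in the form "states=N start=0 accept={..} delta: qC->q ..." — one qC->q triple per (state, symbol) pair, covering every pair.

states=4 start=0 accept={1,2} delta: 0a->1 0b->2 1a->1 1b->3 2a->0 2b->3 3a->0 3b->1

State merging on the prefix tree: take the shortest (then alphabetical) example prefix whose next move is undefined and point that move at state 0, else 1, else 2, ...; a target is out if some Accept/Reject pair would then sit in one state with the same input left (inseparable). If every existing state is out, open a new one.
a: 0a undefined. 0a->0: no, b/aab meet in 0 with "b" left. Open state 1: 0a->1.
b: 0b undefined. 0b->0: no, b/bb meet in 0. 0b->1: no, bab/aab meet in 1 with "ab" left. Open state 2: 0b->2.
aa: 1a undefined. 1a->0: no, b/aab meet in 2. 1a->1: ok.
ab: 1b undefined. 1b->0: no, a/aba meet in 1. 1b->1: no, a/aab meet in 1. 1b->2: no, b/aab meet in 2. Open state 3: 1b->3.
ba: 2a undefined. 2a->0: ok.
bb: 2b undefined. 2b->0: no, abb/bbabb meet in 3 with "b" left. 2b->1: no, a/bb meet in 1. 2b->2: no, b/bb meet in 2. 2b->3: ok.
aba: 3a undefined. 3a->0: ok.
abb: 3b undefined. 3b->0: no, abb/aba meet in 0. 3b->1: ok.
All examples now run through 4 states with every (state, symbol) defined. Accept strings end in {1,2}, Reject strings end in {0,3}; accept={1,2}.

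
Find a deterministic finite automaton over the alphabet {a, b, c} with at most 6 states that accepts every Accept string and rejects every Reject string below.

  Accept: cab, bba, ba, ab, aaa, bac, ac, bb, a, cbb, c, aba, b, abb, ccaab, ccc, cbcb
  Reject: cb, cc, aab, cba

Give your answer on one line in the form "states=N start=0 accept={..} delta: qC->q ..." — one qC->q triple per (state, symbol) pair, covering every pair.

State merging on the prefix tree: take the shortest (then alphabetical) example prefix whose next move is undefined and point that move at state 0, else 1, else 2, ...; a target is out if some Accept/Reject pair would then sit in one state with the same input left (inseparable). If every existing state is out, open a new one.
a: 0a undefined. 0a->0: no, ab/aab meet in 0 with "b" left. Open state 1: 0a->1.
b: 0b undefined. 0b->0: ok.
c: 0c undefined. 0c->0: no, bba/cba meet in 1. 0c->1: no, cab/aab meet in 1 with "ab" left. Open state 2: 0c->2.
aa: 1a undefined. 1a->0: no, bb/aab meet in 0. 1a->1: no, ab/aab meet in 1 with "b" left. 1a->2: ok.
ab: 1b undefined. 1b->0: ok.
ac: 1c undefined. 1c->0: ok.
ca: 2a undefined. 2a->0: ok.
cb: 2b undefined. 2b->0: no, cab/cb meet in 0. 2b->1: no, bba/cb meet in 1. 2b->2: no, cab/cba meet in 0. Open state 3: 2b->3.
cc: 2c undefined. 2c->0: no, cab/cc meet in 0. 2c->1: no, bba/cc meet in 1. 2c->2: no, c/cc meet in 2. 2c->3: ok.
cba: 3a undefined. 3a->0: no, cab/cba meet in 0. 3a->1: no, bba/cba meet in 1. 3a->2: no, c/cba meet in 2. 3a->3: ok.
cbb: 3b undefined. 3b->0: ok.
cbc: 3c undefined. 3c->0: ok.
All examples now run through 4 states with every (state, symbol) defined. Accept strings end in {0,1,2}, Reject strings end in {3}; accept={0,1,2}.

states=4 start=0 accept={0,1,2} delta: 0a->1 0b->0 0c->2 1a->2 1b->0 1c->0 2a->0 2b->3 2c->3 3a->3 3b->0 3c->0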